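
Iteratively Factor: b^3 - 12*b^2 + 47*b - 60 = (b - 3)*(b^2 - 9*b + 20) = (b - 4)*(b - 3)*(b - 5)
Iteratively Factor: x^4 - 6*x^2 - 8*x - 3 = (x + 1)*(x^3 - x^2 - 5*x - 3) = (x - 3)*(x + 1)*(x^2 + 2*x + 1) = (x - 3)*(x + 1)^2*(x + 1)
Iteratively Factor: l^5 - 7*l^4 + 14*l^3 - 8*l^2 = (l - 1)*(l^4 - 6*l^3 + 8*l^2) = l*(l - 1)*(l^3 - 6*l^2 + 8*l) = l*(l - 4)*(l - 1)*(l^2 - 2*l) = l*(l - 4)*(l - 2)*(l - 1)*(l)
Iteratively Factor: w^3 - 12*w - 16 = (w + 2)*(w^2 - 2*w - 8) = (w + 2)^2*(w - 4)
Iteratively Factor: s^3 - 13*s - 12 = (s - 4)*(s^2 + 4*s + 3) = (s - 4)*(s + 3)*(s + 1)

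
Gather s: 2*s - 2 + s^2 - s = s^2 + s - 2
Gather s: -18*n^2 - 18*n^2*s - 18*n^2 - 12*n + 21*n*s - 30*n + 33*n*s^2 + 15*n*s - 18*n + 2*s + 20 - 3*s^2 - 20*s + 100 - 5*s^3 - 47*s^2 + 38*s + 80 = -36*n^2 - 60*n - 5*s^3 + s^2*(33*n - 50) + s*(-18*n^2 + 36*n + 20) + 200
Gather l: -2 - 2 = -4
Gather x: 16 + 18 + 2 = 36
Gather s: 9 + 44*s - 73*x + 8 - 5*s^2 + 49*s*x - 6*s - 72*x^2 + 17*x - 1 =-5*s^2 + s*(49*x + 38) - 72*x^2 - 56*x + 16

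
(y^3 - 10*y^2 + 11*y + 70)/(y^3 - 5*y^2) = 1 - 5/y - 14/y^2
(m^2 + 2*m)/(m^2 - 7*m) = (m + 2)/(m - 7)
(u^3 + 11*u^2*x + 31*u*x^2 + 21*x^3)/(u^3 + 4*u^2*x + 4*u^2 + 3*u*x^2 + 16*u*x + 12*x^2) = (u + 7*x)/(u + 4)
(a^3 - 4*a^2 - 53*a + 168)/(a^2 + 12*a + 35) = (a^2 - 11*a + 24)/(a + 5)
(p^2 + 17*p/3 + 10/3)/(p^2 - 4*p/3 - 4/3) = (p + 5)/(p - 2)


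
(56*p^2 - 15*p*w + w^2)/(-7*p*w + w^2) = (-8*p + w)/w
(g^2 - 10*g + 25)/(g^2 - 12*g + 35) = (g - 5)/(g - 7)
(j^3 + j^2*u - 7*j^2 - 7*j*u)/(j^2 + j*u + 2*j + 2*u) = j*(j - 7)/(j + 2)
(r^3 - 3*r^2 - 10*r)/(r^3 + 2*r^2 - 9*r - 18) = r*(r - 5)/(r^2 - 9)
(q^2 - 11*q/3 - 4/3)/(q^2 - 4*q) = (q + 1/3)/q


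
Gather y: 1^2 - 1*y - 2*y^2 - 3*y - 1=-2*y^2 - 4*y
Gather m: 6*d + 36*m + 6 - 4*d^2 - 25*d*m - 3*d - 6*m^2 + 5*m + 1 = -4*d^2 + 3*d - 6*m^2 + m*(41 - 25*d) + 7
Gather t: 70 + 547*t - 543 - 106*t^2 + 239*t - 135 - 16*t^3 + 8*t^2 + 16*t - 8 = -16*t^3 - 98*t^2 + 802*t - 616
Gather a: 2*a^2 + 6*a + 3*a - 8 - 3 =2*a^2 + 9*a - 11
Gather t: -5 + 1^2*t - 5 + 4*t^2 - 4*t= 4*t^2 - 3*t - 10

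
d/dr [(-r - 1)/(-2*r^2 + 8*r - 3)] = (2*r^2 - 8*r - 4*(r - 2)*(r + 1) + 3)/(2*r^2 - 8*r + 3)^2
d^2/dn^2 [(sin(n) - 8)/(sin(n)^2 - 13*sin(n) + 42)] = (-sin(n)^5 + 19*sin(n)^4 - 58*sin(n)^3 - 586*sin(n)^2 + 2976*sin(n) - 940)/(sin(n)^2 - 13*sin(n) + 42)^3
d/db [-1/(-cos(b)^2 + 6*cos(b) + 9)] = 2*(cos(b) - 3)*sin(b)/(sin(b)^2 + 6*cos(b) + 8)^2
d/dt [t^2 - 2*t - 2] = 2*t - 2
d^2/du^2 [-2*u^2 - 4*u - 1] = -4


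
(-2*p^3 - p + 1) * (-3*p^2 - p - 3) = 6*p^5 + 2*p^4 + 9*p^3 - 2*p^2 + 2*p - 3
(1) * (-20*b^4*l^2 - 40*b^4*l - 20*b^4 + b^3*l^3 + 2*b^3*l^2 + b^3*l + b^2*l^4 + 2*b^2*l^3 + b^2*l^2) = -20*b^4*l^2 - 40*b^4*l - 20*b^4 + b^3*l^3 + 2*b^3*l^2 + b^3*l + b^2*l^4 + 2*b^2*l^3 + b^2*l^2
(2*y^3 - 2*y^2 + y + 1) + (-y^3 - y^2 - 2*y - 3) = y^3 - 3*y^2 - y - 2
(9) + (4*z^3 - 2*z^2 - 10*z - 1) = 4*z^3 - 2*z^2 - 10*z + 8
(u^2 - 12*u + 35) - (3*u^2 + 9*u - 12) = -2*u^2 - 21*u + 47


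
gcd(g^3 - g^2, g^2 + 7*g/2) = g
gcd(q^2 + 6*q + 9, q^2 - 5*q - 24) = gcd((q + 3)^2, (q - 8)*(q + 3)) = q + 3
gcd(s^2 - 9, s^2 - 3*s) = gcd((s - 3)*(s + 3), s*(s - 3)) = s - 3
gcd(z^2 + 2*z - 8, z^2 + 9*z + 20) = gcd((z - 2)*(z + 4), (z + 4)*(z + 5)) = z + 4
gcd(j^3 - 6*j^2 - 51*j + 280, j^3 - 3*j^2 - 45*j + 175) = j^2 + 2*j - 35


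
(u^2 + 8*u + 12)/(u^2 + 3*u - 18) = (u + 2)/(u - 3)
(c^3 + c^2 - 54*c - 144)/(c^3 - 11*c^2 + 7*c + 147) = (c^2 - 2*c - 48)/(c^2 - 14*c + 49)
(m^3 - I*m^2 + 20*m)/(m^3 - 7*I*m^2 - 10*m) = (m + 4*I)/(m - 2*I)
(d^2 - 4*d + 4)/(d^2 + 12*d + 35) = (d^2 - 4*d + 4)/(d^2 + 12*d + 35)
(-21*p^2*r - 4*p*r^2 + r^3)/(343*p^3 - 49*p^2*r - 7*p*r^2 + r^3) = r*(-3*p - r)/(49*p^2 - r^2)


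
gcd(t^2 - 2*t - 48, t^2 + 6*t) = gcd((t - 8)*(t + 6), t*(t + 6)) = t + 6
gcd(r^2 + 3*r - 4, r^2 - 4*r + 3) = r - 1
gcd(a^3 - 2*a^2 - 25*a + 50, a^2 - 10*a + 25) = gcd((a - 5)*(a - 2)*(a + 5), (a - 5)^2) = a - 5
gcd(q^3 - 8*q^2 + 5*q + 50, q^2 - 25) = q - 5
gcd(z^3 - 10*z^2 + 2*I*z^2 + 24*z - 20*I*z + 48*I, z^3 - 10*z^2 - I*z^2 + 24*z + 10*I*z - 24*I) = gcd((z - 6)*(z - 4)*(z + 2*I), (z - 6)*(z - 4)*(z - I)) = z^2 - 10*z + 24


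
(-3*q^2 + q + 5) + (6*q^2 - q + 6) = 3*q^2 + 11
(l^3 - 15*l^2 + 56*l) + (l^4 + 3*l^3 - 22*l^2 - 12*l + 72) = l^4 + 4*l^3 - 37*l^2 + 44*l + 72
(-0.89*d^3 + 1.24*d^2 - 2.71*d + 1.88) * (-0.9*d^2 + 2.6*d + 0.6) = 0.801*d^5 - 3.43*d^4 + 5.129*d^3 - 7.994*d^2 + 3.262*d + 1.128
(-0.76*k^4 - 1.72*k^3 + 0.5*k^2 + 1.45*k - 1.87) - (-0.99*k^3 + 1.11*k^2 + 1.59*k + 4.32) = -0.76*k^4 - 0.73*k^3 - 0.61*k^2 - 0.14*k - 6.19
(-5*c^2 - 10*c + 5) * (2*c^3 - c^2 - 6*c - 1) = -10*c^5 - 15*c^4 + 50*c^3 + 60*c^2 - 20*c - 5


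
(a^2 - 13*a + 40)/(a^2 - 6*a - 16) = (a - 5)/(a + 2)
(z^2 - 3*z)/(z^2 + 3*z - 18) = z/(z + 6)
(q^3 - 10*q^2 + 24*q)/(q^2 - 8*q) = (q^2 - 10*q + 24)/(q - 8)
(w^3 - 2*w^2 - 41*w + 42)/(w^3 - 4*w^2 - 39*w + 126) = (w - 1)/(w - 3)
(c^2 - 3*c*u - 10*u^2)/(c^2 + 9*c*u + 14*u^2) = (c - 5*u)/(c + 7*u)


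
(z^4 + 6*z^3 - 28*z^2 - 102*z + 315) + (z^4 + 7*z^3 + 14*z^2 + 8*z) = 2*z^4 + 13*z^3 - 14*z^2 - 94*z + 315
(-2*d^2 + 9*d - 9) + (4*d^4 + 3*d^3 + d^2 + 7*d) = 4*d^4 + 3*d^3 - d^2 + 16*d - 9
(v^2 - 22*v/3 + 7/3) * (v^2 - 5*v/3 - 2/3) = v^4 - 9*v^3 + 125*v^2/9 + v - 14/9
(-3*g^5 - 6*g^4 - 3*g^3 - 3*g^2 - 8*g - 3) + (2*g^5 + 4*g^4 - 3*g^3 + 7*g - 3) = -g^5 - 2*g^4 - 6*g^3 - 3*g^2 - g - 6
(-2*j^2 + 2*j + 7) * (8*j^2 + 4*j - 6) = -16*j^4 + 8*j^3 + 76*j^2 + 16*j - 42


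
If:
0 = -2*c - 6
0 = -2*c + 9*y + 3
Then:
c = -3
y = -1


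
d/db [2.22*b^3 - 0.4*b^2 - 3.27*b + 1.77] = 6.66*b^2 - 0.8*b - 3.27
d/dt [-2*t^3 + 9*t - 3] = 9 - 6*t^2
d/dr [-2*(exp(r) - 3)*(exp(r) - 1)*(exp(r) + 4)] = (26 - 6*exp(2*r))*exp(r)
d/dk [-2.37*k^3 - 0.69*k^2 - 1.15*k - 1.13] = -7.11*k^2 - 1.38*k - 1.15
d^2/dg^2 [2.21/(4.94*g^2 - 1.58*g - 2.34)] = (107.863912*g^2 - 34.498984*g - 2.21*(9.88*g - 1.58)*(19.76*g - 3.16) - 51.093432)/(-4.94*g^2 + 1.58*g + 2.34)^3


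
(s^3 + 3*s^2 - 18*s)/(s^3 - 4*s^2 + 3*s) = (s + 6)/(s - 1)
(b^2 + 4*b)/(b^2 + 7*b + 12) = b/(b + 3)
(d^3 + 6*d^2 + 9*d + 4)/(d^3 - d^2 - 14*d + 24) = (d^2 + 2*d + 1)/(d^2 - 5*d + 6)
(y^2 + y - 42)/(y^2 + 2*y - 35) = (y - 6)/(y - 5)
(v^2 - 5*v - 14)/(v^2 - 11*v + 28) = (v + 2)/(v - 4)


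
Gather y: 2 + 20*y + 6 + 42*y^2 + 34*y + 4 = 42*y^2 + 54*y + 12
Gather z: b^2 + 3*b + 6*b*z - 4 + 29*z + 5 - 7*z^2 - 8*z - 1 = b^2 + 3*b - 7*z^2 + z*(6*b + 21)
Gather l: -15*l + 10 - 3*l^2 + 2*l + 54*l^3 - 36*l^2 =54*l^3 - 39*l^2 - 13*l + 10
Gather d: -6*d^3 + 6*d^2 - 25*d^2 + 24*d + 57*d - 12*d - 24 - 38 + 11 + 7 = -6*d^3 - 19*d^2 + 69*d - 44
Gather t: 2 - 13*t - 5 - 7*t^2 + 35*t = -7*t^2 + 22*t - 3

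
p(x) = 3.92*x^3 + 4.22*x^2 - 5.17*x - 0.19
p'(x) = 11.76*x^2 + 8.44*x - 5.17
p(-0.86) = 4.88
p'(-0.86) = -3.73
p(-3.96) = -156.97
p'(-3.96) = 145.82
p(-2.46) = -20.29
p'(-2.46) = 45.23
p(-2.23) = -11.15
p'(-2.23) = 34.49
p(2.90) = 115.91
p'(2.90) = 118.21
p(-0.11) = 0.42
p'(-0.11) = -5.96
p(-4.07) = -173.53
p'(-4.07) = 155.28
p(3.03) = 131.94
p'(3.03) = 128.37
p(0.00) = -0.19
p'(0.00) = -5.17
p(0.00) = -0.19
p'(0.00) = -5.17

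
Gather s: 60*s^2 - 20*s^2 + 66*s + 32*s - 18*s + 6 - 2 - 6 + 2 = 40*s^2 + 80*s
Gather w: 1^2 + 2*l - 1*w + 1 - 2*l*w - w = 2*l + w*(-2*l - 2) + 2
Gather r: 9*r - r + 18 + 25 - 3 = 8*r + 40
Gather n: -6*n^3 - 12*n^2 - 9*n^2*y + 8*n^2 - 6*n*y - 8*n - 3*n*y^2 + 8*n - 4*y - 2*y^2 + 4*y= -6*n^3 + n^2*(-9*y - 4) + n*(-3*y^2 - 6*y) - 2*y^2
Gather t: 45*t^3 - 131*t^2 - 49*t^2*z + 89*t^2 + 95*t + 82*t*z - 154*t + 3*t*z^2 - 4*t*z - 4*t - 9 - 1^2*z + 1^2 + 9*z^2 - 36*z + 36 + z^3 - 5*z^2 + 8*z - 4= 45*t^3 + t^2*(-49*z - 42) + t*(3*z^2 + 78*z - 63) + z^3 + 4*z^2 - 29*z + 24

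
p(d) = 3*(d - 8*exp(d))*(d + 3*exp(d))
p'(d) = 3*(1 - 8*exp(d))*(d + 3*exp(d)) + 3*(d - 8*exp(d))*(3*exp(d) + 1) = -15*d*exp(d) + 6*d - 144*exp(2*d) - 15*exp(d)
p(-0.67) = -12.36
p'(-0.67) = -44.26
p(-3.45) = 37.28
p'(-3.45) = -19.68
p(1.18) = -815.97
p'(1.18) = -1624.44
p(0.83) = -405.16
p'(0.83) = -815.31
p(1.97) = -3902.39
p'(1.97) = -7711.91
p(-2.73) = 24.72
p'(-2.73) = -15.30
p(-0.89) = -4.28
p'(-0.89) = -30.30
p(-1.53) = 8.62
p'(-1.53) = -14.21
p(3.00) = -29923.72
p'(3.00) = -59280.88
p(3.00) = -29923.72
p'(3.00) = -59280.88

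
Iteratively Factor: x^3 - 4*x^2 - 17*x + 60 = (x - 3)*(x^2 - x - 20) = (x - 5)*(x - 3)*(x + 4)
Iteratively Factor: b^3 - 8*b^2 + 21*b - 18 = (b - 3)*(b^2 - 5*b + 6) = (b - 3)^2*(b - 2)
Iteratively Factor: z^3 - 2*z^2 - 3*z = (z - 3)*(z^2 + z) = z*(z - 3)*(z + 1)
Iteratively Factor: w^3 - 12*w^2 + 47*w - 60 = (w - 5)*(w^2 - 7*w + 12) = (w - 5)*(w - 4)*(w - 3)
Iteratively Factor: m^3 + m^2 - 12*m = (m + 4)*(m^2 - 3*m) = m*(m + 4)*(m - 3)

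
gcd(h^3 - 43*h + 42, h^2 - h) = h - 1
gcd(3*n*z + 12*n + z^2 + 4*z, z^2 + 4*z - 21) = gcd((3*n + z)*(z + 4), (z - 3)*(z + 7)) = 1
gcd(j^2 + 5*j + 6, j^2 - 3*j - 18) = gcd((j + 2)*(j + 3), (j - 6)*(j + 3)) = j + 3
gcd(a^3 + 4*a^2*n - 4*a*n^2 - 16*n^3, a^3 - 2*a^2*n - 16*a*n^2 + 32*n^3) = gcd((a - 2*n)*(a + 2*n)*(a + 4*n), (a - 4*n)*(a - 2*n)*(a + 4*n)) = a^2 + 2*a*n - 8*n^2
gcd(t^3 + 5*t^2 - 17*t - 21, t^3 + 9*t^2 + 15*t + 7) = t^2 + 8*t + 7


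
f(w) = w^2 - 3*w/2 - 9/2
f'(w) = 2*w - 3/2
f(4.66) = 10.23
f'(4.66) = 7.82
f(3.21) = 0.99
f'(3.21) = 4.92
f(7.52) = 40.77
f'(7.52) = 13.54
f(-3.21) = 10.62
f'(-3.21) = -7.92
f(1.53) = -4.45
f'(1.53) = 1.56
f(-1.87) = 1.80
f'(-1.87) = -5.24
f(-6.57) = 48.52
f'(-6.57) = -14.64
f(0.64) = -5.05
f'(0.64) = -0.22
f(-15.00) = 243.00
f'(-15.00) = -31.50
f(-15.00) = 243.00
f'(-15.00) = -31.50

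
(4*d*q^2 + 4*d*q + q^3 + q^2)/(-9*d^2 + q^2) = q*(4*d*q + 4*d + q^2 + q)/(-9*d^2 + q^2)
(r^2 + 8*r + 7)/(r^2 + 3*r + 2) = (r + 7)/(r + 2)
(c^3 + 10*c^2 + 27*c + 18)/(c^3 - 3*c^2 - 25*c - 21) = (c + 6)/(c - 7)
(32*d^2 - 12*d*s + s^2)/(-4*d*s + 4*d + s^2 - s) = (-8*d + s)/(s - 1)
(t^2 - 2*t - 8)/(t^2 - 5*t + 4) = (t + 2)/(t - 1)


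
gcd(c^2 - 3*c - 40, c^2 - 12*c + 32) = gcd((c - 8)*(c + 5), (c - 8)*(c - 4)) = c - 8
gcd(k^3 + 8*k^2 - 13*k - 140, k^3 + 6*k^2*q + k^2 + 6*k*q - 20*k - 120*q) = k^2 + k - 20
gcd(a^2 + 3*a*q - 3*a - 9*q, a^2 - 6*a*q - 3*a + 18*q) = a - 3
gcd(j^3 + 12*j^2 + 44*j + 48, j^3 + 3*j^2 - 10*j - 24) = j^2 + 6*j + 8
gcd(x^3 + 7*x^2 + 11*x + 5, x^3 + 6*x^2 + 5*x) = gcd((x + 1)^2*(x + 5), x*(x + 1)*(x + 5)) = x^2 + 6*x + 5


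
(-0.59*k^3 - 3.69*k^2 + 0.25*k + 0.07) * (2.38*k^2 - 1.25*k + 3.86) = -1.4042*k^5 - 8.0447*k^4 + 2.9301*k^3 - 14.3893*k^2 + 0.8775*k + 0.2702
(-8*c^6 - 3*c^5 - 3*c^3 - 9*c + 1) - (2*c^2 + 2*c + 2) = -8*c^6 - 3*c^5 - 3*c^3 - 2*c^2 - 11*c - 1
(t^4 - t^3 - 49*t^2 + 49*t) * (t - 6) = t^5 - 7*t^4 - 43*t^3 + 343*t^2 - 294*t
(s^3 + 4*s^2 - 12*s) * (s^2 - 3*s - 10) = s^5 + s^4 - 34*s^3 - 4*s^2 + 120*s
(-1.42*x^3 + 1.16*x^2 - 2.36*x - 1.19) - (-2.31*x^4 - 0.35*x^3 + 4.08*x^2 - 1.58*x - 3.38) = 2.31*x^4 - 1.07*x^3 - 2.92*x^2 - 0.78*x + 2.19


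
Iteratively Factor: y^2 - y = (y - 1)*(y)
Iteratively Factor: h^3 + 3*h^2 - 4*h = (h - 1)*(h^2 + 4*h) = h*(h - 1)*(h + 4)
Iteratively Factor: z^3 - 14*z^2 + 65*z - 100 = (z - 5)*(z^2 - 9*z + 20) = (z - 5)^2*(z - 4)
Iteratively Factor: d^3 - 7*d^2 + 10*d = (d)*(d^2 - 7*d + 10) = d*(d - 5)*(d - 2)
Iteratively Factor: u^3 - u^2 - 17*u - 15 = (u - 5)*(u^2 + 4*u + 3) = (u - 5)*(u + 3)*(u + 1)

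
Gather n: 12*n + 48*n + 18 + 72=60*n + 90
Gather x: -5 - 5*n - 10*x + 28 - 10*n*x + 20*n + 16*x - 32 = 15*n + x*(6 - 10*n) - 9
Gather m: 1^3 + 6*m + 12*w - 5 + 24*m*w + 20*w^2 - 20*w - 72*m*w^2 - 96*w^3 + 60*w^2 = m*(-72*w^2 + 24*w + 6) - 96*w^3 + 80*w^2 - 8*w - 4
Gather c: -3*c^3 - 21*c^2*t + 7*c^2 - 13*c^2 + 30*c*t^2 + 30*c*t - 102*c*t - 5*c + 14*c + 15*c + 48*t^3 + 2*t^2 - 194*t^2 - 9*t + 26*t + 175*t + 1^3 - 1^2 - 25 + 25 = -3*c^3 + c^2*(-21*t - 6) + c*(30*t^2 - 72*t + 24) + 48*t^3 - 192*t^2 + 192*t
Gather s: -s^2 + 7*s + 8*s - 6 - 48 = -s^2 + 15*s - 54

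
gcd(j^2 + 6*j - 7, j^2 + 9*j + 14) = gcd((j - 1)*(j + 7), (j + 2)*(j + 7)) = j + 7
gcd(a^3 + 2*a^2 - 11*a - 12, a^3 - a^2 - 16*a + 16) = a + 4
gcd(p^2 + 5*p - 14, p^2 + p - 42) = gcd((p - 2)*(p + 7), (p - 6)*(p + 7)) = p + 7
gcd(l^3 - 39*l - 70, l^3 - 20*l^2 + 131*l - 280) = l - 7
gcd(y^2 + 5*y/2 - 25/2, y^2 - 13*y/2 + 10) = y - 5/2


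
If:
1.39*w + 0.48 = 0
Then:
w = -0.35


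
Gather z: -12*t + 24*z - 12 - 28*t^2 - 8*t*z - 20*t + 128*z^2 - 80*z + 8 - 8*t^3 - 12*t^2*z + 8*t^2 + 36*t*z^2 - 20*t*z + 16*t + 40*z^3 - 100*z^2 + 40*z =-8*t^3 - 20*t^2 - 16*t + 40*z^3 + z^2*(36*t + 28) + z*(-12*t^2 - 28*t - 16) - 4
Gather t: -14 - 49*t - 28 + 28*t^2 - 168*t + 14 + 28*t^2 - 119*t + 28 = 56*t^2 - 336*t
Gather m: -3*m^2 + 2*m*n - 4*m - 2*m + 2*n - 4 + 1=-3*m^2 + m*(2*n - 6) + 2*n - 3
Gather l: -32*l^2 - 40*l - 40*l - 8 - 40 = -32*l^2 - 80*l - 48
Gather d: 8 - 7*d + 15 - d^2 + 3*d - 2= -d^2 - 4*d + 21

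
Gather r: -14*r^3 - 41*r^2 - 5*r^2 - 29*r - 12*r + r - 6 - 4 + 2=-14*r^3 - 46*r^2 - 40*r - 8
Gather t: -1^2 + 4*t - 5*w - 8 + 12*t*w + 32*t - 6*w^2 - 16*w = t*(12*w + 36) - 6*w^2 - 21*w - 9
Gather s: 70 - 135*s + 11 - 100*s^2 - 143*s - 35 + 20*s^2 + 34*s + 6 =-80*s^2 - 244*s + 52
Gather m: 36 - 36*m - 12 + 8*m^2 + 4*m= 8*m^2 - 32*m + 24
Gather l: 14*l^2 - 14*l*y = 14*l^2 - 14*l*y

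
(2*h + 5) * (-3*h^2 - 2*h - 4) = -6*h^3 - 19*h^2 - 18*h - 20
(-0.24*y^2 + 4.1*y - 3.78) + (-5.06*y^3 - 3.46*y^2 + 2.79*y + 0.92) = -5.06*y^3 - 3.7*y^2 + 6.89*y - 2.86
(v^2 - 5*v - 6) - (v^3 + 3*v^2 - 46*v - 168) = -v^3 - 2*v^2 + 41*v + 162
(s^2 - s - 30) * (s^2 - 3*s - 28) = s^4 - 4*s^3 - 55*s^2 + 118*s + 840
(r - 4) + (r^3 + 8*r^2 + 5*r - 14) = r^3 + 8*r^2 + 6*r - 18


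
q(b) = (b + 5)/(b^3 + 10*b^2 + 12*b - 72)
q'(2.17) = -3.78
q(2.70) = 0.15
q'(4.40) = -0.02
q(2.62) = 0.17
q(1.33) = -0.18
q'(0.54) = -0.05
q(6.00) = 0.02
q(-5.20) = 0.04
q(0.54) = -0.09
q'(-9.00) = 0.02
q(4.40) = 0.04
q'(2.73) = -0.20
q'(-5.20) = -0.32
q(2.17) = 0.63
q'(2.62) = -0.28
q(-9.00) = 0.04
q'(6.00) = -0.00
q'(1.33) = -0.24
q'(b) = (b + 5)*(-3*b^2 - 20*b - 12)/(b^3 + 10*b^2 + 12*b - 72)^2 + 1/(b^3 + 10*b^2 + 12*b - 72)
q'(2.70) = -0.22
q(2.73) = 0.14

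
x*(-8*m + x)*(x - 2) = -8*m*x^2 + 16*m*x + x^3 - 2*x^2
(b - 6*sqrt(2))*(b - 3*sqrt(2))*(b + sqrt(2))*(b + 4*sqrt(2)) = b^4 - 4*sqrt(2)*b^3 - 46*b^2 + 108*sqrt(2)*b + 288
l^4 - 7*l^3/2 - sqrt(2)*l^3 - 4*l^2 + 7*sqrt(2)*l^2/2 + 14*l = l*(l - 7/2)*(l - 2*sqrt(2))*(l + sqrt(2))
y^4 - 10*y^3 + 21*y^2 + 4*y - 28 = (y - 7)*(y - 2)^2*(y + 1)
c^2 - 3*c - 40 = (c - 8)*(c + 5)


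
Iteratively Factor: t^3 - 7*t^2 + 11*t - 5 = (t - 5)*(t^2 - 2*t + 1) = (t - 5)*(t - 1)*(t - 1)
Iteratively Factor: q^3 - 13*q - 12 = (q + 1)*(q^2 - q - 12) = (q - 4)*(q + 1)*(q + 3)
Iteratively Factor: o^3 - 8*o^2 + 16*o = (o)*(o^2 - 8*o + 16) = o*(o - 4)*(o - 4)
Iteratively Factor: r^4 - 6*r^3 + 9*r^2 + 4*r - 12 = (r - 3)*(r^3 - 3*r^2 + 4) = (r - 3)*(r - 2)*(r^2 - r - 2) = (r - 3)*(r - 2)^2*(r + 1)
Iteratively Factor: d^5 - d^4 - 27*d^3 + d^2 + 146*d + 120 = (d + 2)*(d^4 - 3*d^3 - 21*d^2 + 43*d + 60) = (d + 2)*(d + 4)*(d^3 - 7*d^2 + 7*d + 15) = (d - 5)*(d + 2)*(d + 4)*(d^2 - 2*d - 3) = (d - 5)*(d - 3)*(d + 2)*(d + 4)*(d + 1)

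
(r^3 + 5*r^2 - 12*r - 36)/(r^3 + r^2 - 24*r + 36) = (r + 2)/(r - 2)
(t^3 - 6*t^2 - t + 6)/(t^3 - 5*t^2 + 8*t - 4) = (t^2 - 5*t - 6)/(t^2 - 4*t + 4)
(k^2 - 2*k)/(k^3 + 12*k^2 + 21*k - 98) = k/(k^2 + 14*k + 49)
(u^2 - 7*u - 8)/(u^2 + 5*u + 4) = (u - 8)/(u + 4)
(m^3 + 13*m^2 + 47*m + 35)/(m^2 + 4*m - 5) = (m^2 + 8*m + 7)/(m - 1)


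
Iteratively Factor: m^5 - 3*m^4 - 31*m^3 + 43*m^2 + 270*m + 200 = (m + 4)*(m^4 - 7*m^3 - 3*m^2 + 55*m + 50) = (m + 2)*(m + 4)*(m^3 - 9*m^2 + 15*m + 25) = (m - 5)*(m + 2)*(m + 4)*(m^2 - 4*m - 5) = (m - 5)^2*(m + 2)*(m + 4)*(m + 1)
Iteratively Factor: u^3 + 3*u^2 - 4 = (u + 2)*(u^2 + u - 2) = (u - 1)*(u + 2)*(u + 2)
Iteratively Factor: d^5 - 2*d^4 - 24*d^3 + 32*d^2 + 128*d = (d - 4)*(d^4 + 2*d^3 - 16*d^2 - 32*d) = d*(d - 4)*(d^3 + 2*d^2 - 16*d - 32) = d*(d - 4)*(d + 4)*(d^2 - 2*d - 8) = d*(d - 4)^2*(d + 4)*(d + 2)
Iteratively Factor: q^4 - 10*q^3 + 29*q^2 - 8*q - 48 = (q + 1)*(q^3 - 11*q^2 + 40*q - 48) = (q - 4)*(q + 1)*(q^2 - 7*q + 12) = (q - 4)^2*(q + 1)*(q - 3)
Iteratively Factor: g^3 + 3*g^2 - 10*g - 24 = (g - 3)*(g^2 + 6*g + 8) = (g - 3)*(g + 4)*(g + 2)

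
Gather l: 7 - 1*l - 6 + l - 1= 0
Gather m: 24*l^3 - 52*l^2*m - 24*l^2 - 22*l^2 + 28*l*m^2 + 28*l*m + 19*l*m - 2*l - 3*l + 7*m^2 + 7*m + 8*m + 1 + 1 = 24*l^3 - 46*l^2 - 5*l + m^2*(28*l + 7) + m*(-52*l^2 + 47*l + 15) + 2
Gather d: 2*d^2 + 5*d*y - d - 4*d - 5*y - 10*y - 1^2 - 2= 2*d^2 + d*(5*y - 5) - 15*y - 3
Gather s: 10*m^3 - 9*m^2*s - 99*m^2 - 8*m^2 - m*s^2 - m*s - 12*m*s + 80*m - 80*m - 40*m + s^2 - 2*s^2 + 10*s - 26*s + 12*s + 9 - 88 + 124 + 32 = 10*m^3 - 107*m^2 - 40*m + s^2*(-m - 1) + s*(-9*m^2 - 13*m - 4) + 77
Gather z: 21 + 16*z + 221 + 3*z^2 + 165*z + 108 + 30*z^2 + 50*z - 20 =33*z^2 + 231*z + 330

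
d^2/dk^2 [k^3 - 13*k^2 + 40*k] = 6*k - 26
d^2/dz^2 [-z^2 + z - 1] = -2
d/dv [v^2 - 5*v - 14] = 2*v - 5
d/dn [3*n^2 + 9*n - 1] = 6*n + 9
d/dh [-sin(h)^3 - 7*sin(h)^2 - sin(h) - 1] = (-14*sin(h) + 3*cos(h)^2 - 4)*cos(h)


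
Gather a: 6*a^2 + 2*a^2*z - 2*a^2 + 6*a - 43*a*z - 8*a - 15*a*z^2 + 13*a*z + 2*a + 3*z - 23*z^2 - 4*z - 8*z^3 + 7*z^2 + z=a^2*(2*z + 4) + a*(-15*z^2 - 30*z) - 8*z^3 - 16*z^2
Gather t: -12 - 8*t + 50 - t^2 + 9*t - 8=-t^2 + t + 30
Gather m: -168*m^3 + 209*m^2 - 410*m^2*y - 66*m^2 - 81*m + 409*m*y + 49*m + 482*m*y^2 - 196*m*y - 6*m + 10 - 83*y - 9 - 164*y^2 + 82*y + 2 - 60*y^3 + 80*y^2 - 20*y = -168*m^3 + m^2*(143 - 410*y) + m*(482*y^2 + 213*y - 38) - 60*y^3 - 84*y^2 - 21*y + 3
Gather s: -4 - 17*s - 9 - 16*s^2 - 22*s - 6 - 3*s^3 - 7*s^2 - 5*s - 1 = -3*s^3 - 23*s^2 - 44*s - 20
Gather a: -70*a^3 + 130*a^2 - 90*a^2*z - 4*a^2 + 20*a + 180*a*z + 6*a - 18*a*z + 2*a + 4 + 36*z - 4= -70*a^3 + a^2*(126 - 90*z) + a*(162*z + 28) + 36*z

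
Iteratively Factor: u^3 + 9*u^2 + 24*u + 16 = (u + 4)*(u^2 + 5*u + 4) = (u + 4)^2*(u + 1)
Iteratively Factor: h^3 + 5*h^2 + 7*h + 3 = (h + 3)*(h^2 + 2*h + 1) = (h + 1)*(h + 3)*(h + 1)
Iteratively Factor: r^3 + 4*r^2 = (r)*(r^2 + 4*r) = r^2*(r + 4)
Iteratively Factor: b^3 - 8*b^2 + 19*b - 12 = (b - 1)*(b^2 - 7*b + 12) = (b - 3)*(b - 1)*(b - 4)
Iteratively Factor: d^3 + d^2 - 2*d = (d - 1)*(d^2 + 2*d) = d*(d - 1)*(d + 2)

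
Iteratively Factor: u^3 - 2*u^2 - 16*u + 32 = (u + 4)*(u^2 - 6*u + 8) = (u - 4)*(u + 4)*(u - 2)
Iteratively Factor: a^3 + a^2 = (a + 1)*(a^2) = a*(a + 1)*(a)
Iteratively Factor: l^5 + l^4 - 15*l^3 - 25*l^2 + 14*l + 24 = (l - 1)*(l^4 + 2*l^3 - 13*l^2 - 38*l - 24) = (l - 4)*(l - 1)*(l^3 + 6*l^2 + 11*l + 6) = (l - 4)*(l - 1)*(l + 3)*(l^2 + 3*l + 2) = (l - 4)*(l - 1)*(l + 2)*(l + 3)*(l + 1)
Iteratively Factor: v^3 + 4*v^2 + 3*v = (v)*(v^2 + 4*v + 3) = v*(v + 3)*(v + 1)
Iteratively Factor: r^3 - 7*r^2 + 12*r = (r - 4)*(r^2 - 3*r) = r*(r - 4)*(r - 3)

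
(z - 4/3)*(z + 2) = z^2 + 2*z/3 - 8/3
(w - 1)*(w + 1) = w^2 - 1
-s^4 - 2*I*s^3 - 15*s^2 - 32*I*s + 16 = (s - 4*I)*(s + 4*I)*(-I*s + 1)^2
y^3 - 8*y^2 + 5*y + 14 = (y - 7)*(y - 2)*(y + 1)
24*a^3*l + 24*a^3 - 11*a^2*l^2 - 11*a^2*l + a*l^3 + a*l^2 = (-8*a + l)*(-3*a + l)*(a*l + a)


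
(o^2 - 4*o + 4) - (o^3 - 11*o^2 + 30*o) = -o^3 + 12*o^2 - 34*o + 4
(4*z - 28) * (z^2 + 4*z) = 4*z^3 - 12*z^2 - 112*z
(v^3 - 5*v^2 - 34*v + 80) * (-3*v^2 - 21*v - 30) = -3*v^5 - 6*v^4 + 177*v^3 + 624*v^2 - 660*v - 2400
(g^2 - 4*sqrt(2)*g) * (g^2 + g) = g^4 - 4*sqrt(2)*g^3 + g^3 - 4*sqrt(2)*g^2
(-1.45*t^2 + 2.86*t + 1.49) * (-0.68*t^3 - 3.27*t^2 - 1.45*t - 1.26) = 0.986*t^5 + 2.7967*t^4 - 8.2629*t^3 - 7.1923*t^2 - 5.7641*t - 1.8774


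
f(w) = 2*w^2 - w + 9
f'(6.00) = 23.00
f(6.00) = 75.00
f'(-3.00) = -13.00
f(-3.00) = 30.00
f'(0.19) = -0.24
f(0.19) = 8.88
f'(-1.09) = -5.36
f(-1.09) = 12.47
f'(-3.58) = -15.32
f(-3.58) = 38.21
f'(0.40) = 0.60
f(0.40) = 8.92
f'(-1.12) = -5.48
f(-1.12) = 12.63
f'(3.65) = 13.60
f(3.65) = 32.00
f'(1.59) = 5.36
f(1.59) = 12.47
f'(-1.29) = -6.16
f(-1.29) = 13.62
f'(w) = 4*w - 1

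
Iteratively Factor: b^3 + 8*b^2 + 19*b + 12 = (b + 4)*(b^2 + 4*b + 3) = (b + 1)*(b + 4)*(b + 3)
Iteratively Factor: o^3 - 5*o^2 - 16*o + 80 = (o - 4)*(o^2 - o - 20) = (o - 4)*(o + 4)*(o - 5)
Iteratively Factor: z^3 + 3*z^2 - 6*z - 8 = (z + 4)*(z^2 - z - 2) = (z - 2)*(z + 4)*(z + 1)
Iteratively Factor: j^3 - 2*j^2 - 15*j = (j + 3)*(j^2 - 5*j) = j*(j + 3)*(j - 5)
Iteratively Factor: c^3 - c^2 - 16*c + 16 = (c - 4)*(c^2 + 3*c - 4) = (c - 4)*(c - 1)*(c + 4)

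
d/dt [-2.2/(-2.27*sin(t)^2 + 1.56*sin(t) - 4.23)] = (3.432 - 9.988*sin(t))*cos(t)/(2.27*sin(t)^2 - 1.56*sin(t) + 4.23)^2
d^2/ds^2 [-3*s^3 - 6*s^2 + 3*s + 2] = -18*s - 12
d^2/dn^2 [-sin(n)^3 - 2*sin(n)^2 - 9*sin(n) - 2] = 9*sin(n)^3 + 8*sin(n)^2 + 3*sin(n) - 4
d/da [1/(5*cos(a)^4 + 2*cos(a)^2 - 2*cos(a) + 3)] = 2*(10*cos(a)^3 + 2*cos(a) - 1)*sin(a)/(5*cos(a)^4 + 2*cos(a)^2 - 2*cos(a) + 3)^2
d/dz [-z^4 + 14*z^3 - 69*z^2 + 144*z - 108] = -4*z^3 + 42*z^2 - 138*z + 144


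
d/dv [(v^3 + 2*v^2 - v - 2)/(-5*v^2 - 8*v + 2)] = (-5*v^4 - 16*v^3 - 15*v^2 - 12*v - 18)/(25*v^4 + 80*v^3 + 44*v^2 - 32*v + 4)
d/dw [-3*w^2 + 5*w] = 5 - 6*w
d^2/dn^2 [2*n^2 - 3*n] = 4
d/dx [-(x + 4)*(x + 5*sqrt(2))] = -2*x - 5*sqrt(2) - 4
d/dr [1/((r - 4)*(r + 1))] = (3 - 2*r)/(r^4 - 6*r^3 + r^2 + 24*r + 16)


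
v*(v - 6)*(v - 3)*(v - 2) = v^4 - 11*v^3 + 36*v^2 - 36*v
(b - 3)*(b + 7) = b^2 + 4*b - 21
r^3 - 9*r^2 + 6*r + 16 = (r - 8)*(r - 2)*(r + 1)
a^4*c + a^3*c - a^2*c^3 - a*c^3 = a*(a - c)*(a + c)*(a*c + c)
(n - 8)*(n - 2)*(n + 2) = n^3 - 8*n^2 - 4*n + 32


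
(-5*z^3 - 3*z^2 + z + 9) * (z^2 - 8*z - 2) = -5*z^5 + 37*z^4 + 35*z^3 + 7*z^2 - 74*z - 18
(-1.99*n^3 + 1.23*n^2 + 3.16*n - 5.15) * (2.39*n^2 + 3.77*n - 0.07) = -4.7561*n^5 - 4.5626*n^4 + 12.3288*n^3 - 0.481400000000002*n^2 - 19.6367*n + 0.3605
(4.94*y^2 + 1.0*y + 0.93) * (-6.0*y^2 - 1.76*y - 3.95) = -29.64*y^4 - 14.6944*y^3 - 26.853*y^2 - 5.5868*y - 3.6735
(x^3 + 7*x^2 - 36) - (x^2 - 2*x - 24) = x^3 + 6*x^2 + 2*x - 12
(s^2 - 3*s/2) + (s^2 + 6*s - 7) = 2*s^2 + 9*s/2 - 7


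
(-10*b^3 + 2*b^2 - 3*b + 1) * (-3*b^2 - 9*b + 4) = 30*b^5 + 84*b^4 - 49*b^3 + 32*b^2 - 21*b + 4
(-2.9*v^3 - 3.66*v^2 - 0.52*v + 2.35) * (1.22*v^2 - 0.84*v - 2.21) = -3.538*v^5 - 2.0292*v^4 + 8.849*v^3 + 11.3924*v^2 - 0.8248*v - 5.1935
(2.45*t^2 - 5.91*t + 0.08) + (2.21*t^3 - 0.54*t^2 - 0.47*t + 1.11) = 2.21*t^3 + 1.91*t^2 - 6.38*t + 1.19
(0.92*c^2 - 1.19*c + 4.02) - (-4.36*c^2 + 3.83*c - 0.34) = 5.28*c^2 - 5.02*c + 4.36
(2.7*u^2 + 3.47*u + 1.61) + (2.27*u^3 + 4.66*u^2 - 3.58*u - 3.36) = 2.27*u^3 + 7.36*u^2 - 0.11*u - 1.75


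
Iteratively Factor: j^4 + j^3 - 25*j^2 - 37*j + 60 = (j - 1)*(j^3 + 2*j^2 - 23*j - 60) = (j - 1)*(j + 4)*(j^2 - 2*j - 15) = (j - 5)*(j - 1)*(j + 4)*(j + 3)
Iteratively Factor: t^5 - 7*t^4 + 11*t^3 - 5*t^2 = (t - 1)*(t^4 - 6*t^3 + 5*t^2) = (t - 5)*(t - 1)*(t^3 - t^2) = (t - 5)*(t - 1)^2*(t^2) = t*(t - 5)*(t - 1)^2*(t)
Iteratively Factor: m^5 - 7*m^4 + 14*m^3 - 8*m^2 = (m - 2)*(m^4 - 5*m^3 + 4*m^2) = m*(m - 2)*(m^3 - 5*m^2 + 4*m) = m*(m - 2)*(m - 1)*(m^2 - 4*m) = m^2*(m - 2)*(m - 1)*(m - 4)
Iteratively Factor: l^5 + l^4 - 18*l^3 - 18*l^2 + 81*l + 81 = (l - 3)*(l^4 + 4*l^3 - 6*l^2 - 36*l - 27) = (l - 3)*(l + 1)*(l^3 + 3*l^2 - 9*l - 27) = (l - 3)*(l + 1)*(l + 3)*(l^2 - 9) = (l - 3)^2*(l + 1)*(l + 3)*(l + 3)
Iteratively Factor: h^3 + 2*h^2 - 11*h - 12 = (h + 4)*(h^2 - 2*h - 3) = (h + 1)*(h + 4)*(h - 3)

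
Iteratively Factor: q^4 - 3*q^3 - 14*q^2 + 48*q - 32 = (q - 4)*(q^3 + q^2 - 10*q + 8) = (q - 4)*(q - 2)*(q^2 + 3*q - 4) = (q - 4)*(q - 2)*(q - 1)*(q + 4)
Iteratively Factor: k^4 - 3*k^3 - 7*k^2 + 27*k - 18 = (k - 2)*(k^3 - k^2 - 9*k + 9) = (k - 3)*(k - 2)*(k^2 + 2*k - 3) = (k - 3)*(k - 2)*(k - 1)*(k + 3)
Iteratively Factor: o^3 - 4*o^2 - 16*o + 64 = (o - 4)*(o^2 - 16) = (o - 4)*(o + 4)*(o - 4)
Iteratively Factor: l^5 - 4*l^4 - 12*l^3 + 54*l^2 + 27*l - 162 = (l - 3)*(l^4 - l^3 - 15*l^2 + 9*l + 54) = (l - 3)^2*(l^3 + 2*l^2 - 9*l - 18) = (l - 3)^2*(l + 3)*(l^2 - l - 6) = (l - 3)^2*(l + 2)*(l + 3)*(l - 3)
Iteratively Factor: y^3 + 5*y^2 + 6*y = (y + 3)*(y^2 + 2*y) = y*(y + 3)*(y + 2)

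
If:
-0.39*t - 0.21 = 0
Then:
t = -0.54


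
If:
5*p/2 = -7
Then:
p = -14/5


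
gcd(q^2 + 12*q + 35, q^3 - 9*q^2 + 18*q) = 1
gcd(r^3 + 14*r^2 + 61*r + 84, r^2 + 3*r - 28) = r + 7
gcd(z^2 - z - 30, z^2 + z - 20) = z + 5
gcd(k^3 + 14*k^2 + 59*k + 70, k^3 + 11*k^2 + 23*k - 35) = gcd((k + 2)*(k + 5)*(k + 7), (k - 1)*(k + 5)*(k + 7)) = k^2 + 12*k + 35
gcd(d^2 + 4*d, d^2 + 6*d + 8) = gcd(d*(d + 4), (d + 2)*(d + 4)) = d + 4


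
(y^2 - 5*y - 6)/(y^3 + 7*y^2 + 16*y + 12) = (y^2 - 5*y - 6)/(y^3 + 7*y^2 + 16*y + 12)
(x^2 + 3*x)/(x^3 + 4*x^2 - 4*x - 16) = x*(x + 3)/(x^3 + 4*x^2 - 4*x - 16)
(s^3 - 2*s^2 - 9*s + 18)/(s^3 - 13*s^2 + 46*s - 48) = (s + 3)/(s - 8)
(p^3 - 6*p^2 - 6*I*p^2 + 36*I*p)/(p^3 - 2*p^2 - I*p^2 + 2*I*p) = (p^2 - 6*p - 6*I*p + 36*I)/(p^2 - 2*p - I*p + 2*I)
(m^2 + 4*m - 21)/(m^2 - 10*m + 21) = (m + 7)/(m - 7)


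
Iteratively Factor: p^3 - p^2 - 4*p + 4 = (p - 2)*(p^2 + p - 2) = (p - 2)*(p - 1)*(p + 2)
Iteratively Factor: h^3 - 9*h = (h + 3)*(h^2 - 3*h) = h*(h + 3)*(h - 3)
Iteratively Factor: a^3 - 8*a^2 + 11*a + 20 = (a + 1)*(a^2 - 9*a + 20) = (a - 5)*(a + 1)*(a - 4)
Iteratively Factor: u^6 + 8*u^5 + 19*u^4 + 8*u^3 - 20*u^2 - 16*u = (u + 2)*(u^5 + 6*u^4 + 7*u^3 - 6*u^2 - 8*u) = (u - 1)*(u + 2)*(u^4 + 7*u^3 + 14*u^2 + 8*u) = (u - 1)*(u + 2)^2*(u^3 + 5*u^2 + 4*u) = u*(u - 1)*(u + 2)^2*(u^2 + 5*u + 4) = u*(u - 1)*(u + 2)^2*(u + 4)*(u + 1)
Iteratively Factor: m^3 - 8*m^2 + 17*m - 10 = (m - 1)*(m^2 - 7*m + 10) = (m - 5)*(m - 1)*(m - 2)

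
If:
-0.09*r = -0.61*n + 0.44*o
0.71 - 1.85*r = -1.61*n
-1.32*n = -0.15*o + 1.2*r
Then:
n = -0.22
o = -0.34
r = 0.20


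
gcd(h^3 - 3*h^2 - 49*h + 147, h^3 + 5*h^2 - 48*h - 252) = h - 7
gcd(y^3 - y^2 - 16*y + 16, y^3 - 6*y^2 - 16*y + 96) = y^2 - 16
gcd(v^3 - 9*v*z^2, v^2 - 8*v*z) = v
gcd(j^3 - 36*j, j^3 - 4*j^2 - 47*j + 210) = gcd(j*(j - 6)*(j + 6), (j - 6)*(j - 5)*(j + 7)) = j - 6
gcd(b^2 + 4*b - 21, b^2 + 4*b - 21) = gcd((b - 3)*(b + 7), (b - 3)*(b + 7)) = b^2 + 4*b - 21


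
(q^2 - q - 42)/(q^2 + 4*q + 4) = (q^2 - q - 42)/(q^2 + 4*q + 4)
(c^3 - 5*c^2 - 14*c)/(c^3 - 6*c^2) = (c^2 - 5*c - 14)/(c*(c - 6))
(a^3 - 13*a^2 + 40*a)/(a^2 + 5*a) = (a^2 - 13*a + 40)/(a + 5)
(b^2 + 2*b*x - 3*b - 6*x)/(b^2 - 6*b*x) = (b^2 + 2*b*x - 3*b - 6*x)/(b*(b - 6*x))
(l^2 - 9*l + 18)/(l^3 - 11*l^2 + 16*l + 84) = (l - 3)/(l^2 - 5*l - 14)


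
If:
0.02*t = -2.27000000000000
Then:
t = -113.50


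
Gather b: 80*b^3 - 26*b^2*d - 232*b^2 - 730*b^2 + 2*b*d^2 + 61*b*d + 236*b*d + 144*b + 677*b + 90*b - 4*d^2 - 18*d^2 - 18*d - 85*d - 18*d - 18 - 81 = 80*b^3 + b^2*(-26*d - 962) + b*(2*d^2 + 297*d + 911) - 22*d^2 - 121*d - 99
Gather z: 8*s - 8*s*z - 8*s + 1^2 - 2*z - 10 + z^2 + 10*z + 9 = z^2 + z*(8 - 8*s)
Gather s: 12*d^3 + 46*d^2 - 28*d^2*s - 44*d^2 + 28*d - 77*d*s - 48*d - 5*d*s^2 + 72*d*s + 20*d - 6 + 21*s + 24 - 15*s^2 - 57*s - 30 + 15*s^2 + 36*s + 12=12*d^3 + 2*d^2 - 5*d*s^2 + s*(-28*d^2 - 5*d)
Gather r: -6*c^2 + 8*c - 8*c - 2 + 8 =6 - 6*c^2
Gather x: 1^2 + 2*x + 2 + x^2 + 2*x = x^2 + 4*x + 3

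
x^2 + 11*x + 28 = (x + 4)*(x + 7)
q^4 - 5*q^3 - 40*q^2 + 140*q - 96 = (q - 8)*(q - 2)*(q - 1)*(q + 6)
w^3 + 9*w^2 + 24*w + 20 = (w + 2)^2*(w + 5)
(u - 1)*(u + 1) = u^2 - 1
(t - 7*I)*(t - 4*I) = t^2 - 11*I*t - 28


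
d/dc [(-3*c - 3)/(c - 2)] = 9/(c - 2)^2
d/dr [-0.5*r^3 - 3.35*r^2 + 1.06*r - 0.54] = -1.5*r^2 - 6.7*r + 1.06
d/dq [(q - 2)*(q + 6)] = 2*q + 4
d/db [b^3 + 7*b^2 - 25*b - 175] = 3*b^2 + 14*b - 25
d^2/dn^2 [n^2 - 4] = 2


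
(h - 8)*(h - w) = h^2 - h*w - 8*h + 8*w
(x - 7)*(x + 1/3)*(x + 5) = x^3 - 5*x^2/3 - 107*x/3 - 35/3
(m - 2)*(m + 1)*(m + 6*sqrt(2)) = m^3 - m^2 + 6*sqrt(2)*m^2 - 6*sqrt(2)*m - 2*m - 12*sqrt(2)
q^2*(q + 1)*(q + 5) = q^4 + 6*q^3 + 5*q^2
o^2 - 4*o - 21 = (o - 7)*(o + 3)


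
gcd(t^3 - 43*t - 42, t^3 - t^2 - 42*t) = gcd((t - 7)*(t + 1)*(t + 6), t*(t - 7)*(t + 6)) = t^2 - t - 42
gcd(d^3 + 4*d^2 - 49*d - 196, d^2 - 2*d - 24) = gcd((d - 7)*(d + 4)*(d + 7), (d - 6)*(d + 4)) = d + 4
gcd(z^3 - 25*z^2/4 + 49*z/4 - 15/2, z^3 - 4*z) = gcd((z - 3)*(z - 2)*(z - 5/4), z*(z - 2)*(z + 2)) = z - 2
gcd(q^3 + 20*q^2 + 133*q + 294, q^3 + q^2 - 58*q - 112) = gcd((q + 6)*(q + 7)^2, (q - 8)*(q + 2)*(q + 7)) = q + 7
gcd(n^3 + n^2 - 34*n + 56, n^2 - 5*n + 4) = n - 4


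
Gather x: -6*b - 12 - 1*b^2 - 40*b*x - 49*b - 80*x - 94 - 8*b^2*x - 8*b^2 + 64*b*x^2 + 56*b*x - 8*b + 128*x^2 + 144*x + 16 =-9*b^2 - 63*b + x^2*(64*b + 128) + x*(-8*b^2 + 16*b + 64) - 90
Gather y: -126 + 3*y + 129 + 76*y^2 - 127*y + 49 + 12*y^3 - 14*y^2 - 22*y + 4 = 12*y^3 + 62*y^2 - 146*y + 56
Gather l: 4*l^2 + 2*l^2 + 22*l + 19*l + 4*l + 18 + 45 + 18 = 6*l^2 + 45*l + 81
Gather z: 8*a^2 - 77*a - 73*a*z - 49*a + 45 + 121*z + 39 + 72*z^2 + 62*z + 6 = 8*a^2 - 126*a + 72*z^2 + z*(183 - 73*a) + 90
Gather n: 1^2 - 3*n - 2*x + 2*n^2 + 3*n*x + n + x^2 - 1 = 2*n^2 + n*(3*x - 2) + x^2 - 2*x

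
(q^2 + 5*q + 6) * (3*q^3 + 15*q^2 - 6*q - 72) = 3*q^5 + 30*q^4 + 87*q^3 - 12*q^2 - 396*q - 432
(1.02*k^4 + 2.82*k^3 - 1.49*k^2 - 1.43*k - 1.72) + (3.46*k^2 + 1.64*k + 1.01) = 1.02*k^4 + 2.82*k^3 + 1.97*k^2 + 0.21*k - 0.71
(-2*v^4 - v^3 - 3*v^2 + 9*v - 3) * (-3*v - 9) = 6*v^5 + 21*v^4 + 18*v^3 - 72*v + 27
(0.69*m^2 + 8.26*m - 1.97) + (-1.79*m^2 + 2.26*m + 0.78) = -1.1*m^2 + 10.52*m - 1.19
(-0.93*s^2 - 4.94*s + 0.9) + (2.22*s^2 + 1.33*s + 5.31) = 1.29*s^2 - 3.61*s + 6.21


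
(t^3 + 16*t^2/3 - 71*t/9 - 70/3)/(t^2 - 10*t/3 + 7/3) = (t^2 + 23*t/3 + 10)/(t - 1)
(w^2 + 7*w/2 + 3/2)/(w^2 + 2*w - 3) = (w + 1/2)/(w - 1)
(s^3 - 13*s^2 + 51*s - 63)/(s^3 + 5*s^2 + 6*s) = (s^3 - 13*s^2 + 51*s - 63)/(s*(s^2 + 5*s + 6))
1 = 1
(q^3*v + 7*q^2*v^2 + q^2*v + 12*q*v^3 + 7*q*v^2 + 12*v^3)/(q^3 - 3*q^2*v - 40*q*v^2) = v*(q^3 + 7*q^2*v + q^2 + 12*q*v^2 + 7*q*v + 12*v^2)/(q*(q^2 - 3*q*v - 40*v^2))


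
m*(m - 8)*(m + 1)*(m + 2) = m^4 - 5*m^3 - 22*m^2 - 16*m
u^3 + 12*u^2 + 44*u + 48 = (u + 2)*(u + 4)*(u + 6)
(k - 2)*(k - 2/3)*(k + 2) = k^3 - 2*k^2/3 - 4*k + 8/3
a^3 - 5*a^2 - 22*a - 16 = (a - 8)*(a + 1)*(a + 2)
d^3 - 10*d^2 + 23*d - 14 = (d - 7)*(d - 2)*(d - 1)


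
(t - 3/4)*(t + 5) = t^2 + 17*t/4 - 15/4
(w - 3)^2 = w^2 - 6*w + 9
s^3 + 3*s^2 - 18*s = s*(s - 3)*(s + 6)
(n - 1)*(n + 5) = n^2 + 4*n - 5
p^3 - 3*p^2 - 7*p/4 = p*(p - 7/2)*(p + 1/2)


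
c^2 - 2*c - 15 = (c - 5)*(c + 3)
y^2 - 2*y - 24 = (y - 6)*(y + 4)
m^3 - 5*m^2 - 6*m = m*(m - 6)*(m + 1)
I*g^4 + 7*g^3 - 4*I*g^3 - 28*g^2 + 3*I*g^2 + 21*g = g*(g - 3)*(g - 7*I)*(I*g - I)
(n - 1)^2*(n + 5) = n^3 + 3*n^2 - 9*n + 5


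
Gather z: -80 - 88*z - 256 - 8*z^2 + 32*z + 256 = -8*z^2 - 56*z - 80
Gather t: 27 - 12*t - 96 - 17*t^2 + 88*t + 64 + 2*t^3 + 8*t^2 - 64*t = 2*t^3 - 9*t^2 + 12*t - 5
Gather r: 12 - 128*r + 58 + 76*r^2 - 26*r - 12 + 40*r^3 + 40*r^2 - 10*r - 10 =40*r^3 + 116*r^2 - 164*r + 48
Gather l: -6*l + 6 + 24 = 30 - 6*l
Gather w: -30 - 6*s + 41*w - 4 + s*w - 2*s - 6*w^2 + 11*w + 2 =-8*s - 6*w^2 + w*(s + 52) - 32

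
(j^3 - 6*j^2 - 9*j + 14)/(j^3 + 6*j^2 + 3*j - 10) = (j - 7)/(j + 5)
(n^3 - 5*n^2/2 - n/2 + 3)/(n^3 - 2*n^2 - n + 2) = (n - 3/2)/(n - 1)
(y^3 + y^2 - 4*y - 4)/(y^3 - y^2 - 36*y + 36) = (y^3 + y^2 - 4*y - 4)/(y^3 - y^2 - 36*y + 36)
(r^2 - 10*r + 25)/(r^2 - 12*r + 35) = (r - 5)/(r - 7)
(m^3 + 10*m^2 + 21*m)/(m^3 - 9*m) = (m + 7)/(m - 3)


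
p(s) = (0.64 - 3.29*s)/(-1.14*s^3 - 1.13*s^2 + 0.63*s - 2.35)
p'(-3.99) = 0.18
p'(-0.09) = 1.23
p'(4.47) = -0.04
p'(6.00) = -0.02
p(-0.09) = -0.39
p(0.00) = -0.27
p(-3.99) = 0.28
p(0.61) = 0.52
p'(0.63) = 0.80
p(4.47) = 0.11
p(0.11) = -0.12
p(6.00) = 0.07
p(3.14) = 0.21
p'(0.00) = 1.33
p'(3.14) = -0.11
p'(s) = (0.64 - 3.29*s)*(3.42*s^2 + 2.26*s - 0.63)/(-1.14*s^3 - 1.13*s^2 + 0.63*s - 2.35)^2 - 3.29/(-1.14*s^3 - 1.13*s^2 + 0.63*s - 2.35)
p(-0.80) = -1.09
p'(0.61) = 0.85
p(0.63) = 0.53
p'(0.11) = 1.42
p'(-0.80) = 1.01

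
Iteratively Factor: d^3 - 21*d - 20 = (d + 1)*(d^2 - d - 20) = (d - 5)*(d + 1)*(d + 4)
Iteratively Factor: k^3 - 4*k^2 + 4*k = (k)*(k^2 - 4*k + 4) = k*(k - 2)*(k - 2)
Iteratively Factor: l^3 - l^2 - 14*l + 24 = (l - 3)*(l^2 + 2*l - 8) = (l - 3)*(l - 2)*(l + 4)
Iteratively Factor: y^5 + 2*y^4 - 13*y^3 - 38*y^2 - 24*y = (y)*(y^4 + 2*y^3 - 13*y^2 - 38*y - 24) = y*(y + 2)*(y^3 - 13*y - 12) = y*(y - 4)*(y + 2)*(y^2 + 4*y + 3) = y*(y - 4)*(y + 2)*(y + 3)*(y + 1)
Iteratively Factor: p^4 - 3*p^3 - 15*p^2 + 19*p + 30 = (p + 1)*(p^3 - 4*p^2 - 11*p + 30) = (p - 2)*(p + 1)*(p^2 - 2*p - 15) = (p - 5)*(p - 2)*(p + 1)*(p + 3)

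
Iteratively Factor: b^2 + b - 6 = (b - 2)*(b + 3)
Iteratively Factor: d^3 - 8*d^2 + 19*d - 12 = (d - 3)*(d^2 - 5*d + 4) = (d - 4)*(d - 3)*(d - 1)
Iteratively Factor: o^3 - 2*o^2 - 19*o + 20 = (o - 5)*(o^2 + 3*o - 4) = (o - 5)*(o - 1)*(o + 4)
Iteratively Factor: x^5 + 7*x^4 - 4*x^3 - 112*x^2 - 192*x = (x)*(x^4 + 7*x^3 - 4*x^2 - 112*x - 192) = x*(x - 4)*(x^3 + 11*x^2 + 40*x + 48) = x*(x - 4)*(x + 3)*(x^2 + 8*x + 16) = x*(x - 4)*(x + 3)*(x + 4)*(x + 4)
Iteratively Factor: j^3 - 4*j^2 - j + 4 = (j + 1)*(j^2 - 5*j + 4) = (j - 4)*(j + 1)*(j - 1)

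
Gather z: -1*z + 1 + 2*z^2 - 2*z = 2*z^2 - 3*z + 1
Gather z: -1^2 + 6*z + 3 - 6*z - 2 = 0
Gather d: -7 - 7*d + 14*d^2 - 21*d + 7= 14*d^2 - 28*d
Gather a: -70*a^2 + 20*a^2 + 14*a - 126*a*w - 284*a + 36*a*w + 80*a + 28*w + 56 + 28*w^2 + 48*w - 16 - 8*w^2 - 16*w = -50*a^2 + a*(-90*w - 190) + 20*w^2 + 60*w + 40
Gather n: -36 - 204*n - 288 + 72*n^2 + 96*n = 72*n^2 - 108*n - 324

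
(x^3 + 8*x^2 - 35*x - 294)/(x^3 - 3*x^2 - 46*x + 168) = (x + 7)/(x - 4)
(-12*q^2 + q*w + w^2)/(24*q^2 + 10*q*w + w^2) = (-3*q + w)/(6*q + w)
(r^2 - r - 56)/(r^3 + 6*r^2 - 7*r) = (r - 8)/(r*(r - 1))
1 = 1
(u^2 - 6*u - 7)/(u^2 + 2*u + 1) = (u - 7)/(u + 1)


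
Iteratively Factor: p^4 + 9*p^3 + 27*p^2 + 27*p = (p + 3)*(p^3 + 6*p^2 + 9*p) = (p + 3)^2*(p^2 + 3*p) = (p + 3)^3*(p)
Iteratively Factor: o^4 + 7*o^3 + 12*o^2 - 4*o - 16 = (o - 1)*(o^3 + 8*o^2 + 20*o + 16) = (o - 1)*(o + 2)*(o^2 + 6*o + 8) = (o - 1)*(o + 2)^2*(o + 4)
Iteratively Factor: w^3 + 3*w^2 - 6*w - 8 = (w - 2)*(w^2 + 5*w + 4) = (w - 2)*(w + 4)*(w + 1)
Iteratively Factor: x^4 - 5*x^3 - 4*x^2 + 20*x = (x + 2)*(x^3 - 7*x^2 + 10*x) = x*(x + 2)*(x^2 - 7*x + 10) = x*(x - 5)*(x + 2)*(x - 2)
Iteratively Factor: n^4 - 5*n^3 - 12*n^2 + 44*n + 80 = (n - 4)*(n^3 - n^2 - 16*n - 20) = (n - 5)*(n - 4)*(n^2 + 4*n + 4) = (n - 5)*(n - 4)*(n + 2)*(n + 2)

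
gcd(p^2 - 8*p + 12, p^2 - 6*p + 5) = 1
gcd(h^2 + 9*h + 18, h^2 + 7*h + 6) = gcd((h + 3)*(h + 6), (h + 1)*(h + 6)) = h + 6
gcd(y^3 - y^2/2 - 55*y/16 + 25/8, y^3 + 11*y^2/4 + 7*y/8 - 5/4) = y + 2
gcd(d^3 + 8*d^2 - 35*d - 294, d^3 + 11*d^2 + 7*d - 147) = d^2 + 14*d + 49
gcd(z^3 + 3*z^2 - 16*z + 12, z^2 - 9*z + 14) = z - 2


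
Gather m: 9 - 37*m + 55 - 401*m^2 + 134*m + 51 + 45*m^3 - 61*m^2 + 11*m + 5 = 45*m^3 - 462*m^2 + 108*m + 120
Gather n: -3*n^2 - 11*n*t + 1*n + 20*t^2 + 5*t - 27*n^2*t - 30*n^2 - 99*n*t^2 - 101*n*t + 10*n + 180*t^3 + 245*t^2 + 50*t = n^2*(-27*t - 33) + n*(-99*t^2 - 112*t + 11) + 180*t^3 + 265*t^2 + 55*t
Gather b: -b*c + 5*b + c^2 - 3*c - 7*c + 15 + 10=b*(5 - c) + c^2 - 10*c + 25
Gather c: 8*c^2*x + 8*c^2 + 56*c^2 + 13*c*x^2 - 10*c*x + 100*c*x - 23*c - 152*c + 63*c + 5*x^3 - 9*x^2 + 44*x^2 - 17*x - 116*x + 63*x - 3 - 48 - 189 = c^2*(8*x + 64) + c*(13*x^2 + 90*x - 112) + 5*x^3 + 35*x^2 - 70*x - 240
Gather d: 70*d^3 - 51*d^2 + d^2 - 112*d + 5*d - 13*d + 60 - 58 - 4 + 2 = 70*d^3 - 50*d^2 - 120*d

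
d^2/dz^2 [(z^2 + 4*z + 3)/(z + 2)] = -2/(z^3 + 6*z^2 + 12*z + 8)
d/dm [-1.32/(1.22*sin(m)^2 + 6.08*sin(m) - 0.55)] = (3.2208*sin(m) + 8.0256)*cos(m)/(1.22*sin(m)^2 + 6.08*sin(m) - 0.55)^2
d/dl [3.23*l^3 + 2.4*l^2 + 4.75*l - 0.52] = 9.69*l^2 + 4.8*l + 4.75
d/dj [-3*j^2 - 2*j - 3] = -6*j - 2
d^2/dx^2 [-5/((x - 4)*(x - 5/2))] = 20*(-4*(x - 4)^2 - 2*(x - 4)*(2*x - 5) - (2*x - 5)^2)/((x - 4)^3*(2*x - 5)^3)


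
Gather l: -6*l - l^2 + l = -l^2 - 5*l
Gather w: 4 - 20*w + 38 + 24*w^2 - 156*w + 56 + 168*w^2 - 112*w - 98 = 192*w^2 - 288*w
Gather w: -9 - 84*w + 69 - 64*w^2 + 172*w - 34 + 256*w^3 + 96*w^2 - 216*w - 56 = 256*w^3 + 32*w^2 - 128*w - 30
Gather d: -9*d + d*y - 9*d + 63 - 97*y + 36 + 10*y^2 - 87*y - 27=d*(y - 18) + 10*y^2 - 184*y + 72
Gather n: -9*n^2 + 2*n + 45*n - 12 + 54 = -9*n^2 + 47*n + 42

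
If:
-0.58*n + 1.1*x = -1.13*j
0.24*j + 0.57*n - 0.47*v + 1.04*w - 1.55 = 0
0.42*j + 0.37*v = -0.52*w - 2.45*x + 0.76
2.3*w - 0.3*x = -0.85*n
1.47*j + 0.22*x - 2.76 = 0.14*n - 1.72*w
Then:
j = 21.08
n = 34.37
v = 20.02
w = -13.16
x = -3.53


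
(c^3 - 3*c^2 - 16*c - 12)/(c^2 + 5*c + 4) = (c^2 - 4*c - 12)/(c + 4)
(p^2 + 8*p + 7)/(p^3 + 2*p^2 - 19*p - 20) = (p + 7)/(p^2 + p - 20)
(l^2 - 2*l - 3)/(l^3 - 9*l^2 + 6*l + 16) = (l - 3)/(l^2 - 10*l + 16)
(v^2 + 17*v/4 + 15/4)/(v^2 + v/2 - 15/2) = (4*v + 5)/(2*(2*v - 5))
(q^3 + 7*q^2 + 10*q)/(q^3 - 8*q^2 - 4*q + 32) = q*(q + 5)/(q^2 - 10*q + 16)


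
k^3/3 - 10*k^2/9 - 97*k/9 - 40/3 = (k/3 + 1)*(k - 8)*(k + 5/3)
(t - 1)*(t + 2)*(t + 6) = t^3 + 7*t^2 + 4*t - 12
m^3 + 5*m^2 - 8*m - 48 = (m - 3)*(m + 4)^2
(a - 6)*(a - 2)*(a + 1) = a^3 - 7*a^2 + 4*a + 12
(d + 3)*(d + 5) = d^2 + 8*d + 15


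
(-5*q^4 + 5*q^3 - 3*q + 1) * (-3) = 15*q^4 - 15*q^3 + 9*q - 3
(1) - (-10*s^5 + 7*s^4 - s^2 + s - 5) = 10*s^5 - 7*s^4 + s^2 - s + 6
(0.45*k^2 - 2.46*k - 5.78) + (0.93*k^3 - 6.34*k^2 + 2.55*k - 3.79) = 0.93*k^3 - 5.89*k^2 + 0.0899999999999999*k - 9.57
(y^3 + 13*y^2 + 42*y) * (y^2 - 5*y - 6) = y^5 + 8*y^4 - 29*y^3 - 288*y^2 - 252*y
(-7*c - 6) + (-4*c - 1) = -11*c - 7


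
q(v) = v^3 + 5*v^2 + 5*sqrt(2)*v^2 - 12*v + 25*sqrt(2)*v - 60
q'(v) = 3*v^2 + 10*v + 10*sqrt(2)*v - 12 + 25*sqrt(2)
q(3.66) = 236.21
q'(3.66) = 151.90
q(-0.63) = -70.17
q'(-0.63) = 9.34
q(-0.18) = -63.82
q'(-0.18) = 19.11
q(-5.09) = 1.99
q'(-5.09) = -21.80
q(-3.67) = -32.56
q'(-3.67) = -24.84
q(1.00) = -23.57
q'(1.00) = 50.50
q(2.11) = 52.42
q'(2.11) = 87.65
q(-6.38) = 22.64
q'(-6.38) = -8.56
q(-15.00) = -1069.34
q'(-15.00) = 336.22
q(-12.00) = -330.03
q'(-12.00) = 165.65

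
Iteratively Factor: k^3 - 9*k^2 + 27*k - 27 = (k - 3)*(k^2 - 6*k + 9) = (k - 3)^2*(k - 3)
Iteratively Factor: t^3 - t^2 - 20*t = (t)*(t^2 - t - 20) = t*(t + 4)*(t - 5)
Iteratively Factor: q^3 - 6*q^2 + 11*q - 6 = (q - 2)*(q^2 - 4*q + 3) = (q - 2)*(q - 1)*(q - 3)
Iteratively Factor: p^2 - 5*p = (p)*(p - 5)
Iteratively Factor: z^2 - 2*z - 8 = (z + 2)*(z - 4)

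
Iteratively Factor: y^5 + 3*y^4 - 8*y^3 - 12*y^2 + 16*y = (y)*(y^4 + 3*y^3 - 8*y^2 - 12*y + 16) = y*(y - 1)*(y^3 + 4*y^2 - 4*y - 16) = y*(y - 1)*(y + 4)*(y^2 - 4) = y*(y - 2)*(y - 1)*(y + 4)*(y + 2)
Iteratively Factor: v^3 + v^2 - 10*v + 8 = (v - 2)*(v^2 + 3*v - 4) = (v - 2)*(v - 1)*(v + 4)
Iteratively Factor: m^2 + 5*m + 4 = (m + 1)*(m + 4)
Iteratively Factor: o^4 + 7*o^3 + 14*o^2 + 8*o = (o)*(o^3 + 7*o^2 + 14*o + 8) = o*(o + 1)*(o^2 + 6*o + 8) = o*(o + 1)*(o + 4)*(o + 2)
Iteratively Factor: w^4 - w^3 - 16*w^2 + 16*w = (w - 1)*(w^3 - 16*w) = (w - 1)*(w + 4)*(w^2 - 4*w) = (w - 4)*(w - 1)*(w + 4)*(w)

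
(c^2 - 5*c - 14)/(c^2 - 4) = (c - 7)/(c - 2)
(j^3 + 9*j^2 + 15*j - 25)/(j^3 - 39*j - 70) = (j^2 + 4*j - 5)/(j^2 - 5*j - 14)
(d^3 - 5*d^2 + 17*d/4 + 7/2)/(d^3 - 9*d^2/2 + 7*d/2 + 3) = (d - 7/2)/(d - 3)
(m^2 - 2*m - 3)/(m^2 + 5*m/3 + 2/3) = 3*(m - 3)/(3*m + 2)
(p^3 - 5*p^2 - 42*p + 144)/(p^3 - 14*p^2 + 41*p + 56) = (p^2 + 3*p - 18)/(p^2 - 6*p - 7)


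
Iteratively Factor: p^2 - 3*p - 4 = (p - 4)*(p + 1)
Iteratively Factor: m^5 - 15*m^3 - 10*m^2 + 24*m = (m - 1)*(m^4 + m^3 - 14*m^2 - 24*m) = (m - 1)*(m + 3)*(m^3 - 2*m^2 - 8*m) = (m - 4)*(m - 1)*(m + 3)*(m^2 + 2*m) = (m - 4)*(m - 1)*(m + 2)*(m + 3)*(m)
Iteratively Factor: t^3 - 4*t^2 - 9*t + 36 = (t + 3)*(t^2 - 7*t + 12) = (t - 4)*(t + 3)*(t - 3)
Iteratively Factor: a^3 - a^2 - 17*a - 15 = (a + 1)*(a^2 - 2*a - 15) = (a + 1)*(a + 3)*(a - 5)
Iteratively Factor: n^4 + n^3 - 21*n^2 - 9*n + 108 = (n + 3)*(n^3 - 2*n^2 - 15*n + 36) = (n - 3)*(n + 3)*(n^2 + n - 12) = (n - 3)*(n + 3)*(n + 4)*(n - 3)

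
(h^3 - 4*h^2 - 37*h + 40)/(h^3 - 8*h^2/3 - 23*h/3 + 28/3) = 3*(h^2 - 3*h - 40)/(3*h^2 - 5*h - 28)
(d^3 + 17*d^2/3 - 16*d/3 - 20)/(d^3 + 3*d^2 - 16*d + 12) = (d + 5/3)/(d - 1)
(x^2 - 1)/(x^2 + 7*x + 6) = (x - 1)/(x + 6)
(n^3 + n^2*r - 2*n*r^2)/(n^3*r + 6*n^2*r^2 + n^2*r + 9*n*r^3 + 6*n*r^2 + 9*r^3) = n*(n^2 + n*r - 2*r^2)/(r*(n^3 + 6*n^2*r + n^2 + 9*n*r^2 + 6*n*r + 9*r^2))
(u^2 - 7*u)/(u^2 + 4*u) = (u - 7)/(u + 4)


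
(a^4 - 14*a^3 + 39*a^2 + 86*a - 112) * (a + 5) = a^5 - 9*a^4 - 31*a^3 + 281*a^2 + 318*a - 560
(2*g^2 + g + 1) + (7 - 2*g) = 2*g^2 - g + 8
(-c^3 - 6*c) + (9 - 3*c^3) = -4*c^3 - 6*c + 9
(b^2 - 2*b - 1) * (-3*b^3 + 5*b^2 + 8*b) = -3*b^5 + 11*b^4 + b^3 - 21*b^2 - 8*b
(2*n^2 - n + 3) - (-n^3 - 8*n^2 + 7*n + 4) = n^3 + 10*n^2 - 8*n - 1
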